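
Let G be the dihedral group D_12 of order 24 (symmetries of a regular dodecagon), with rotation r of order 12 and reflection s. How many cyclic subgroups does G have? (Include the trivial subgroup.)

A cyclic subgroup of order d is generated by each of its φ(d) elements of order d, so the cyclic subgroups of order d number (#elements of order d)/φ(d).
Cyclic subgroups by order — order 1: 1; order 2: 13; order 3: 1; order 4: 1; order 6: 1; order 12: 1.
Total: 18.

18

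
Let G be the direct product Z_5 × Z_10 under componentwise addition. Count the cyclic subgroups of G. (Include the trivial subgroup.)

14

A cyclic subgroup of order d is generated by each of its φ(d) elements of order d, so the cyclic subgroups of order d number (#elements of order d)/φ(d).
Cyclic subgroups by order — order 1: 1; order 2: 1; order 5: 6; order 10: 6.
Total: 14.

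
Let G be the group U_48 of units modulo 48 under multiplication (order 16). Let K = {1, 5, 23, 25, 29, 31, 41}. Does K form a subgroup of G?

|K| = 7 does not divide |G| = 16, so by Lagrange K is not a subgroup.

No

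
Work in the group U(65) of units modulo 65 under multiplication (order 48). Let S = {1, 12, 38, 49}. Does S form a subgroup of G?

No

49 ∈ S but its inverse 4 ∉ S, so S is not a subgroup.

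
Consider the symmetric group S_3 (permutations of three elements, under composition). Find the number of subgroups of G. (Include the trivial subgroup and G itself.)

6

|G| = 6, so by Lagrange every subgroup order divides 6. Divisors: 1, 2, 3, 6.
Subgroups by order — order 1: 1; order 2: 3; order 3: 1; order 6: 1.
Total: 1 + 3 + 1 + 1 = 6.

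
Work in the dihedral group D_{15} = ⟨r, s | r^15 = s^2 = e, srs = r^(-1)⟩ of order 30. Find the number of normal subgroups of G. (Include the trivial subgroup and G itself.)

5

G has 28 subgroups. Checking conjugation-invariance by order — order 1: 1/1 normal; order 2: 0/15 normal; order 3: 1/1 normal; order 5: 1/1 normal; order 6: 0/5 normal; order 10: 0/3 normal; order 15: 1/1 normal; order 30: 1/1 normal.
Total normal subgroups: 5.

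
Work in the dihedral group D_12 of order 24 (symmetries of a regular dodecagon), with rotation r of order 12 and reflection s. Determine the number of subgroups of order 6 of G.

5

|G| = 24 and 6 | 24, so subgroups of order 6 are possible by Lagrange.
The subgroups of order 6 are: {e, r^2, r^4, r^6, r^8, r^10}; {e, r^4, r^8, r^2s, r^6s, r^10s}; {e, r^4, r^8, r^3s, r^7s, r^11s}; {e, r^4, r^8, s, r^4s, r^8s}; … (5 in all).
So G has 5 subgroups of order 6.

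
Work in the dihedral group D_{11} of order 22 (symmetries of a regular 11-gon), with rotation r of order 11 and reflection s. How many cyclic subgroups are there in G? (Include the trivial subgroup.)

13

Each element a generates a cyclic subgroup ⟨a⟩; distinct elements may generate the same one (a cyclic group of order d has φ(d) generators).
Cyclic subgroups by order — order 1: 1; order 2: 11; order 11: 1.
Total: 13.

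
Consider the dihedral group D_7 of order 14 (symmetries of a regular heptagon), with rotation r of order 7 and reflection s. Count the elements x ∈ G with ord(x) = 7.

The elements of order 7 are: r, r^2, r^3, r^4, r^5, r^6.
That's 6.

6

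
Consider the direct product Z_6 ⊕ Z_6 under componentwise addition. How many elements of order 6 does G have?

An element (a,b) has order lcm(ord(a), ord(b)); count pairs with lcm equal to 6.
Enumerating gives 24 such elements.

24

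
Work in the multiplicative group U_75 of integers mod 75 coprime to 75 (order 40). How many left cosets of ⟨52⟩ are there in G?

2

|⟨52⟩| = 20 and |G| = 40.
By Lagrange, [G : H] = |G|/|H| = 40/20 = 2.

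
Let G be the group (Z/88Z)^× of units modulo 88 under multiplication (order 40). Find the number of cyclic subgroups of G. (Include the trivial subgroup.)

16

A cyclic subgroup of order d is generated by each of its φ(d) elements of order d, so the cyclic subgroups of order d number (#elements of order d)/φ(d).
Cyclic subgroups by order — order 1: 1; order 2: 7; order 5: 1; order 10: 7.
Total: 16.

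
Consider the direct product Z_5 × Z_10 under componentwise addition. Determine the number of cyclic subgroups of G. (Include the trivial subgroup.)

A cyclic subgroup of order d is generated by each of its φ(d) elements of order d, so the cyclic subgroups of order d number (#elements of order d)/φ(d).
Cyclic subgroups by order — order 1: 1; order 2: 1; order 5: 6; order 10: 6.
Total: 14.

14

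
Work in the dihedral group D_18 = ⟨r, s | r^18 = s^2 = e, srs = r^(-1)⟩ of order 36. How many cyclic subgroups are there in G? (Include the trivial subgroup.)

24

A cyclic subgroup of order d is generated by each of its φ(d) elements of order d, so the cyclic subgroups of order d number (#elements of order d)/φ(d).
Cyclic subgroups by order — order 1: 1; order 2: 19; order 3: 1; order 6: 1; order 9: 1; order 18: 1.
Total: 24.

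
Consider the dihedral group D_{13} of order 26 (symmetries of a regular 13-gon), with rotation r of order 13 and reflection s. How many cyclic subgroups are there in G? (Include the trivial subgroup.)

15

A cyclic subgroup of order d is generated by each of its φ(d) elements of order d, so the cyclic subgroups of order d number (#elements of order d)/φ(d).
Cyclic subgroups by order — order 1: 1; order 2: 13; order 13: 1.
Total: 15.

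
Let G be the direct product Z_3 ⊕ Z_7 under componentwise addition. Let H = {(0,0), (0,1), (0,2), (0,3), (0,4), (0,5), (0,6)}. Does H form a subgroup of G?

Yes

|H| = 7 divides |G| = 21, consistent with Lagrange.
H contains the identity, every element's inverse is in H, and H is closed under +: it is a subgroup.
In fact H = ⟨(0,1)⟩.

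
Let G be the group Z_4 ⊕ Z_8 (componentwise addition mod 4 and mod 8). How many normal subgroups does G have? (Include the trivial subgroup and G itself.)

G is abelian, so every subgroup is normal.
G has 22 subgroups in total, hence 22 normal subgroups.

22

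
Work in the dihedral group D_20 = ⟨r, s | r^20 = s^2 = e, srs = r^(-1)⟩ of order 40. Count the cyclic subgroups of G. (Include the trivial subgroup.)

26

Each element a generates a cyclic subgroup ⟨a⟩; distinct elements may generate the same one (a cyclic group of order d has φ(d) generators).
Cyclic subgroups by order — order 1: 1; order 2: 21; order 4: 1; order 5: 1; order 10: 1; order 20: 1.
Total: 26.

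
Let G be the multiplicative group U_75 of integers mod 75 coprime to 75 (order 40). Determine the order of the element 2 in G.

20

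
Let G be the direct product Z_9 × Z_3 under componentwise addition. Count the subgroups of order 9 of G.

4

|G| = 27 and 9 | 27, so subgroups of order 9 are possible by Lagrange.
The subgroups of order 9 are: {(0,0), (0,1), (0,2), (3,0), (3,1), (3,2), (6,0), (6,1), (6,2)}; {(0,0), (1,0), (2,0), (3,0), (4,0), (5,0), (6,0), (7,0), (8,0)}; {(0,0), (1,1), (2,2), (3,0), (4,1), (5,2), (6,0), (7,1), (8,2)}; {(0,0), (1,2), (2,1), (3,0), (4,2), (5,1), (6,0), (7,2), (8,1)}.
So G has 4 subgroups of order 9.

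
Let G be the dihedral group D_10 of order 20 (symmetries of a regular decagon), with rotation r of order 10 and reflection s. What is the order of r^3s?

Computing powers of r^3s: the smallest k with (r^3s)^k = e is k = 2.

2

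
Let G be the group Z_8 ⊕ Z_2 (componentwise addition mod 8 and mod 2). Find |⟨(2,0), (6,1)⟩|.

8

|⟨(2,0)⟩| = 4 and |⟨(6,1)⟩| = 4, so |H| is a multiple of lcm(4, 4) = 4 and divides |G| = 16.
Closing under the operation: H = {(0,0), (0,1), (2,0), (2,1), (4,0), (4,1), (6,0), (6,1)}, so |H| = 8.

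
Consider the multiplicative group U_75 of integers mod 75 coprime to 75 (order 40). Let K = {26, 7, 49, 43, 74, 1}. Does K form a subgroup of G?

No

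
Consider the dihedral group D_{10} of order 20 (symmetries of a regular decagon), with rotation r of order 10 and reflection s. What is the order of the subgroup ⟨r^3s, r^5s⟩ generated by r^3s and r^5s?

10

|⟨r^3s⟩| = 2 and |⟨r^5s⟩| = 2, so |H| is a multiple of lcm(2, 2) = 2 and divides |G| = 20.
Closing under the operation: H = {e, r^2, r^4, r^6, r^8, rs, r^3s, r^5s, r^7s, r^9s}, so |H| = 10.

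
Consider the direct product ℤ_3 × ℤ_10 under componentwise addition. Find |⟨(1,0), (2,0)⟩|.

3

|⟨(1,0)⟩| = 3 and |⟨(2,0)⟩| = 3, so |H| is a multiple of lcm(3, 3) = 3 and divides |G| = 30.
Closing under the operation: H = {(0,0), (1,0), (2,0)}, so |H| = 3.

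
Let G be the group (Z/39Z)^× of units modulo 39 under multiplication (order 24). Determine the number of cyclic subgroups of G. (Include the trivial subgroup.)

A cyclic subgroup of order d is generated by each of its φ(d) elements of order d, so the cyclic subgroups of order d number (#elements of order d)/φ(d).
Cyclic subgroups by order — order 1: 1; order 2: 3; order 3: 1; order 4: 2; order 6: 3; order 12: 2.
Total: 12.

12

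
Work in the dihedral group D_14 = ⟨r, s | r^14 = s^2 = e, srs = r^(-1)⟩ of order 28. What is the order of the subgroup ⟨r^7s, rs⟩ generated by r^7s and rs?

|⟨r^7s⟩| = 2 and |⟨rs⟩| = 2, so |H| is a multiple of lcm(2, 2) = 2 and divides |G| = 28.
Closing under the operation: H = {e, r^2, r^4, r^6, r^8, r^10, r^12, rs, r^3s, r^5s, r^7s, r^9s, r^11s, r^13s}, so |H| = 14.

14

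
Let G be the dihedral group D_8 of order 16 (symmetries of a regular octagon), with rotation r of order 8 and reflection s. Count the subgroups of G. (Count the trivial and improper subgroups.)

19

|G| = 16, so by Lagrange every subgroup order divides 16. Divisors: 1, 2, 4, 8, 16.
Subgroups by order — order 1: 1; order 2: 9; order 4: 5; order 8: 3; order 16: 1.
Total: 1 + 9 + 5 + 3 + 1 = 19.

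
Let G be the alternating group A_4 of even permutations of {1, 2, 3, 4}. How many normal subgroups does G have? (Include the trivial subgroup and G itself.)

3

G has 10 subgroups. Checking conjugation-invariance by order — order 1: 1/1 normal; order 2: 0/3 normal; order 3: 0/4 normal; order 4: 1/1 normal; order 12: 1/1 normal.
Total normal subgroups: 3.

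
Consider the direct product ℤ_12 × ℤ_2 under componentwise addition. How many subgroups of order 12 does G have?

3

|G| = 24 and 12 | 24, so subgroups of order 12 are possible by Lagrange.
The subgroups of order 12 are: {(0,0), (0,1), (2,0), (2,1), (4,0), (4,1), (6,0), (6,1), (8,0), (8,1), (10,0), (10,1)}; {(0,0), (1,0), (2,0), (3,0), (4,0), (5,0), (6,0), (7,0), (8,0), (9,0), (10,0), (11,0)}; {(0,0), (1,1), (2,0), (3,1), (4,0), (5,1), (6,0), (7,1), (8,0), (9,1), (10,0), (11,1)}.
So G has 3 subgroups of order 12.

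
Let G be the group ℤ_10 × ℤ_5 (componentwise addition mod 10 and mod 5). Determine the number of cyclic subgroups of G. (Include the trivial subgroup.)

Group the elements of G by the cyclic subgroup they generate; each cyclic subgroup of order d accounts for φ(d) elements.
Cyclic subgroups by order — order 1: 1; order 2: 1; order 5: 6; order 10: 6.
Total: 14.

14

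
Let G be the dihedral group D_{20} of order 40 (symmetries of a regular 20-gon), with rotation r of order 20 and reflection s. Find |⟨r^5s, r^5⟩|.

|⟨r^5s⟩| = 2 and |⟨r^5⟩| = 4, so |H| is a multiple of lcm(2, 4) = 4 and divides |G| = 40.
Closing under the operation: H = {e, r^5, r^10, r^15, s, r^5s, r^10s, r^15s}, so |H| = 8.

8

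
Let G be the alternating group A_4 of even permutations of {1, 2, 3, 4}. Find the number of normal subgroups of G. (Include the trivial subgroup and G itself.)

G has 10 subgroups. Checking conjugation-invariance by order — order 1: 1/1 normal; order 2: 0/3 normal; order 3: 0/4 normal; order 4: 1/1 normal; order 12: 1/1 normal.
Total normal subgroups: 3.

3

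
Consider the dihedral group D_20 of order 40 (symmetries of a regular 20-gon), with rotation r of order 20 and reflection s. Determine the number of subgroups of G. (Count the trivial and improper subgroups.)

48

|G| = 40, so by Lagrange every subgroup order divides 40. Divisors: 1, 2, 4, 5, 8, 10, 20, 40.
Subgroups by order — order 1: 1; order 2: 21; order 4: 11; order 5: 1; order 8: 5; order 10: 5; order 20: 3; order 40: 1.
Total: 1 + 21 + 11 + 1 + 5 + 5 + 3 + 1 = 48.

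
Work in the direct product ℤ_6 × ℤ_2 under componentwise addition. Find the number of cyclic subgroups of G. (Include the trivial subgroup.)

8

Group the elements of G by the cyclic subgroup they generate; each cyclic subgroup of order d accounts for φ(d) elements.
Cyclic subgroups by order — order 1: 1; order 2: 3; order 3: 1; order 6: 3.
Total: 8.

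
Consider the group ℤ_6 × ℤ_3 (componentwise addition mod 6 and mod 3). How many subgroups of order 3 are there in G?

4

|G| = 18 and 3 | 18, so subgroups of order 3 are possible by Lagrange.
The subgroups of order 3 are: {(0,0), (0,1), (0,2)}; {(0,0), (2,0), (4,0)}; {(0,0), (2,1), (4,2)}; {(0,0), (2,2), (4,1)}.
So G has 4 subgroups of order 3.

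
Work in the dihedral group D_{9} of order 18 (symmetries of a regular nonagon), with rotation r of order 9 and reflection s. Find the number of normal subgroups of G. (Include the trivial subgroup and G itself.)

4

G has 16 subgroups. Checking conjugation-invariance by order — order 1: 1/1 normal; order 2: 0/9 normal; order 3: 1/1 normal; order 6: 0/3 normal; order 9: 1/1 normal; order 18: 1/1 normal.
Total normal subgroups: 4.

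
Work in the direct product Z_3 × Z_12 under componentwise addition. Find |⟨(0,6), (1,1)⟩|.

|⟨(0,6)⟩| = 2 and |⟨(1,1)⟩| = 12, so |H| is a multiple of lcm(2, 12) = 12 and divides |G| = 36.
Closing under the operation: H = {(0,0), (0,3), (0,6), (0,9), (1,1), (1,4), (1,7), (1,10), (2,2), (2,5), (2,8), (2,11)}, so |H| = 12.

12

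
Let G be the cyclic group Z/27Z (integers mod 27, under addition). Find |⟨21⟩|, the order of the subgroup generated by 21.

9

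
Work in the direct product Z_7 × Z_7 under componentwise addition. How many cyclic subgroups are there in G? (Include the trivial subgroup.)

9

Group the elements of G by the cyclic subgroup they generate; each cyclic subgroup of order d accounts for φ(d) elements.
Cyclic subgroups by order — order 1: 1; order 7: 8.
Total: 9.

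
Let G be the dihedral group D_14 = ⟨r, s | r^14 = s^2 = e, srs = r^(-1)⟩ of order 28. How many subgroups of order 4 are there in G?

|G| = 28 and 4 | 28, so subgroups of order 4 are possible by Lagrange.
The subgroups of order 4 are: {e, r^7, r^3s, r^10s}; {e, r^7, r^4s, r^11s}; {e, r^7, r^5s, r^12s}; {e, r^7, r^6s, r^13s}; … (7 in all).
So G has 7 subgroups of order 4.

7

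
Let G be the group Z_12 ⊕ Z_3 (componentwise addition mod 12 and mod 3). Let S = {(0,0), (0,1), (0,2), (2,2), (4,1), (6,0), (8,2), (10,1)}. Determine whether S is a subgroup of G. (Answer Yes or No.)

No

|S| = 8 does not divide |G| = 36, so by Lagrange S is not a subgroup.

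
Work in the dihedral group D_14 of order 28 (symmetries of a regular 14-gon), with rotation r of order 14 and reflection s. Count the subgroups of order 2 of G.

|G| = 28 and 2 | 28, so subgroups of order 2 are possible by Lagrange.
The subgroups of order 2 are: {e, r^10s}; {e, r^11s}; {e, r^12s}; {e, r^13s}; … (15 in all).
So G has 15 subgroups of order 2.

15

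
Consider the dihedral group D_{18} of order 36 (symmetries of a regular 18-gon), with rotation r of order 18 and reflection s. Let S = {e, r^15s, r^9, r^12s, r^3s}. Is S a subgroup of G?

No

|S| = 5 does not divide |G| = 36, so by Lagrange S is not a subgroup.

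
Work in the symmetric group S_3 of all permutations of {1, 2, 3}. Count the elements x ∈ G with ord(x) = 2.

The elements of order 2 are: (2 3), (1 2), (1 3).
That's 3.

3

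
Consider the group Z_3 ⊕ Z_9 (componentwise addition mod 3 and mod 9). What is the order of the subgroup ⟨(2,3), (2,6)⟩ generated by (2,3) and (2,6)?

|⟨(2,3)⟩| = 3 and |⟨(2,6)⟩| = 3, so |H| is a multiple of lcm(3, 3) = 3 and divides |G| = 27.
Closing under the operation: H = {(0,0), (0,3), (0,6), (1,0), (1,3), (1,6), (2,0), (2,3), (2,6)}, so |H| = 9.

9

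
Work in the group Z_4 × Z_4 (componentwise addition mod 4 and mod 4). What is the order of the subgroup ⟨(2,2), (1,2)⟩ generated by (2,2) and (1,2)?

8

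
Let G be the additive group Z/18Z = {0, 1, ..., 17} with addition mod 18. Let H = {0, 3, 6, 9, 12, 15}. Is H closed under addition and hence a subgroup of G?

Yes

|H| = 6 divides |G| = 18, consistent with Lagrange.
H contains the identity, every element's inverse is in H, and H is closed under +: it is a subgroup.
In fact H = ⟨3⟩.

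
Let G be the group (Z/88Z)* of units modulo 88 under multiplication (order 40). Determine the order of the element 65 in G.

2

Compute successive powers of 65 mod 88: 65, 1; 65^2 ≡ 1 (mod 88).
So |⟨65⟩| = 2.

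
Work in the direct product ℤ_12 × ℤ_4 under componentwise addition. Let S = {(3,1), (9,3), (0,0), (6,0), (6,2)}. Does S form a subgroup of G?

No

|S| = 5 does not divide |G| = 48, so by Lagrange S is not a subgroup.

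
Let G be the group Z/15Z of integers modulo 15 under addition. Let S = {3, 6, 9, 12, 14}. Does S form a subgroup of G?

No

The identity 0 ∉ S, so S is not a subgroup.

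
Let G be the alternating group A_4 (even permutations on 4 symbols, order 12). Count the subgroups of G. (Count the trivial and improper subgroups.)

10

|G| = 12, so by Lagrange every subgroup order divides 12. Divisors: 1, 2, 3, 4, 6, 12.
Subgroups by order — order 1: 1; order 2: 3; order 3: 4; order 4: 1; order 6: 0; order 12: 1.
Total: 1 + 3 + 4 + 1 + 0 + 1 = 10.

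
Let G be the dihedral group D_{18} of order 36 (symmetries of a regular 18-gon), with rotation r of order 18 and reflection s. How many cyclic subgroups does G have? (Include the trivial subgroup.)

Group the elements of G by the cyclic subgroup they generate; each cyclic subgroup of order d accounts for φ(d) elements.
Cyclic subgroups by order — order 1: 1; order 2: 19; order 3: 1; order 6: 1; order 9: 1; order 18: 1.
Total: 24.

24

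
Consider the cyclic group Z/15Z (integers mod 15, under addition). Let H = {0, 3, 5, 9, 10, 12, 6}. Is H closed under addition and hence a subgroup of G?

No

|H| = 7 does not divide |G| = 15, so by Lagrange H is not a subgroup.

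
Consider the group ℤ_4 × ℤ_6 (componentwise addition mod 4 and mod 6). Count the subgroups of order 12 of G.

|G| = 24 and 12 | 24, so subgroups of order 12 are possible by Lagrange.
The subgroups of order 12 are: {(0,0), (0,1), (0,2), (0,3), (0,4), (0,5), (2,0), (2,1), (2,2), (2,3), (2,4), (2,5)}; {(0,0), (0,2), (0,4), (1,0), (1,2), (1,4), (2,0), (2,2), (2,4), (3,0), (3,2), (3,4)}; {(0,0), (0,2), (0,4), (1,1), (1,3), (1,5), (2,0), (2,2), (2,4), (3,1), (3,3), (3,5)}.
So G has 3 subgroups of order 12.

3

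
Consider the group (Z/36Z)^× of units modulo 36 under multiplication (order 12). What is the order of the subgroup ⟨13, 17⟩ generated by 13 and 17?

6

|⟨13⟩| = 3 and |⟨17⟩| = 2, so |H| is a multiple of lcm(3, 2) = 6 and divides |G| = 12.
Closing under the operation: H = {1, 5, 13, 17, 25, 29}, so |H| = 6.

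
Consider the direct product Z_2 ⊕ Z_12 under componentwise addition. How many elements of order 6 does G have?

An element (a,b) has order lcm(ord(a), ord(b)); count pairs with lcm equal to 6.
Enumerating gives 6 such elements.

6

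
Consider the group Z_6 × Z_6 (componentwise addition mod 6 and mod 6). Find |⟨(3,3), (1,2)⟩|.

|⟨(3,3)⟩| = 2 and |⟨(1,2)⟩| = 6, so |H| is a multiple of lcm(2, 6) = 6 and divides |G| = 36.
Closing under the operation: H = {(0,0), (0,3), (1,2), (1,5), (2,1), (2,4), (3,0), (3,3), (4,2), (4,5), (5,1), (5,4)}, so |H| = 12.

12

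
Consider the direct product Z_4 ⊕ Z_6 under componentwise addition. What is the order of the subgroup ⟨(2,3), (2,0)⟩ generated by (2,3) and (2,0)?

4

|⟨(2,3)⟩| = 2 and |⟨(2,0)⟩| = 2, so |H| is a multiple of lcm(2, 2) = 2 and divides |G| = 24.
Closing under the operation: H = {(0,0), (0,3), (2,0), (2,3)}, so |H| = 4.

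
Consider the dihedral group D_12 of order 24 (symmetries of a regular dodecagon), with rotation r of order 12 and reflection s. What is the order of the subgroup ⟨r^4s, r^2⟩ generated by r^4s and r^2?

|⟨r^4s⟩| = 2 and |⟨r^2⟩| = 6, so |H| is a multiple of lcm(2, 6) = 6 and divides |G| = 24.
Closing under the operation: H = {e, r^2, r^4, r^6, r^8, r^10, s, r^2s, r^4s, r^6s, r^8s, r^10s}, so |H| = 12.

12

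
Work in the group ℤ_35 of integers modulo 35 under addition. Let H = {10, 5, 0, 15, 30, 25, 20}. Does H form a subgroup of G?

Yes

|H| = 7 divides |G| = 35, consistent with Lagrange.
H contains the identity, every element's inverse is in H, and H is closed under +: it is a subgroup.
In fact H = ⟨20⟩.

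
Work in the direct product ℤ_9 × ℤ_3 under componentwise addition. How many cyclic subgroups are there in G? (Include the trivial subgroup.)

8

Each element a generates a cyclic subgroup ⟨a⟩; distinct elements may generate the same one (a cyclic group of order d has φ(d) generators).
Cyclic subgroups by order — order 1: 1; order 3: 4; order 9: 3.
Total: 8.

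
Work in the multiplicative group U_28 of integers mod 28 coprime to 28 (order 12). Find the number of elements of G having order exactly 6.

The elements of order 6 are: 3, 5, 11, 17, 19, 23.
That's 6.

6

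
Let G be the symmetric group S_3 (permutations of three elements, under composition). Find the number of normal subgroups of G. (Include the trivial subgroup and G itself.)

G has 6 subgroups. Checking conjugation-invariance by order — order 1: 1/1 normal; order 2: 0/3 normal; order 3: 1/1 normal; order 6: 1/1 normal.
Total normal subgroups: 3.

3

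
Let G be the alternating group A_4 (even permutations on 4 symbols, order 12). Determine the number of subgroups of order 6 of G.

0

|G| = 12 and 6 | 12, so subgroups of order 6 are possible by Lagrange.
Checking all subgroups of G, none has order 6.
So G has 0 subgroups of order 6.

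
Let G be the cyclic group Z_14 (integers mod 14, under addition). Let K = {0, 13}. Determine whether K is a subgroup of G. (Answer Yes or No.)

13 ∈ K but its inverse 1 ∉ K, so K is not a subgroup.

No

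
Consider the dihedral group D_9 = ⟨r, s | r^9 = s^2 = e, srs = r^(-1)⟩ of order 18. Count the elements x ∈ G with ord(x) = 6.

No element of G has order 6 (even though 6 | 18).

0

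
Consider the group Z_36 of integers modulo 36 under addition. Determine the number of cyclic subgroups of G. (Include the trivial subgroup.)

9

Group the elements of G by the cyclic subgroup they generate; each cyclic subgroup of order d accounts for φ(d) elements.
Cyclic subgroups by order — order 1: 1; order 2: 1; order 3: 1; order 4: 1; order 6: 1; order 9: 1; order 12: 1; order 18: 1; order 36: 1.
Total: 9.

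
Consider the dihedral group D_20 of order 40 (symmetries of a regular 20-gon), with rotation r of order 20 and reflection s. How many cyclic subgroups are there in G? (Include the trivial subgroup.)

A cyclic subgroup of order d is generated by each of its φ(d) elements of order d, so the cyclic subgroups of order d number (#elements of order d)/φ(d).
Cyclic subgroups by order — order 1: 1; order 2: 21; order 4: 1; order 5: 1; order 10: 1; order 20: 1.
Total: 26.

26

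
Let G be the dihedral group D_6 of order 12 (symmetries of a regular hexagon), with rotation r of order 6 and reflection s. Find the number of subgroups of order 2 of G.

7

|G| = 12 and 2 | 12, so subgroups of order 2 are possible by Lagrange.
The subgroups of order 2 are: {e, r^2s}; {e, r^3}; {e, r^3s}; {e, r^4s}; … (7 in all).
So G has 7 subgroups of order 2.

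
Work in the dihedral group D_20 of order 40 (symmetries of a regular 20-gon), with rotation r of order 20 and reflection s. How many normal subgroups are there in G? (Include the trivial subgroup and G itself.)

9

G has 48 subgroups. Checking conjugation-invariance by order — order 1: 1/1 normal; order 2: 1/21 normal; order 4: 1/11 normal; order 5: 1/1 normal; order 8: 0/5 normal; order 10: 1/5 normal; order 20: 3/3 normal; order 40: 1/1 normal.
Total normal subgroups: 9.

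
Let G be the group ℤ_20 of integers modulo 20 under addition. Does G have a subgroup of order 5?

Yes

5 | 20. A subgroup of order 5 is {0, 4, 8, 12, 16}.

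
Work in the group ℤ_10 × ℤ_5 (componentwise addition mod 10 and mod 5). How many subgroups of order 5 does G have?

|G| = 50 and 5 | 50, so subgroups of order 5 are possible by Lagrange.
The subgroups of order 5 are: {(0,0), (0,1), (0,2), (0,3), (0,4)}; {(0,0), (2,0), (4,0), (6,0), (8,0)}; {(0,0), (2,1), (4,2), (6,3), (8,4)}; {(0,0), (2,2), (4,4), (6,1), (8,3)}; … (6 in all).
So G has 6 subgroups of order 5.

6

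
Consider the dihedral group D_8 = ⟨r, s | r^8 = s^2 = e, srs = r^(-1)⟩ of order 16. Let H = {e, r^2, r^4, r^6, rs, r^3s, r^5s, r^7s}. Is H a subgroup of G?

Yes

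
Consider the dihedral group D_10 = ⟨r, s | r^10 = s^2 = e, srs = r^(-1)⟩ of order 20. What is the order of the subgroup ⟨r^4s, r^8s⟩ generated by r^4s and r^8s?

|⟨r^4s⟩| = 2 and |⟨r^8s⟩| = 2, so |H| is a multiple of lcm(2, 2) = 2 and divides |G| = 20.
Closing under the operation: H = {e, r^2, r^4, r^6, r^8, s, r^2s, r^4s, r^6s, r^8s}, so |H| = 10.

10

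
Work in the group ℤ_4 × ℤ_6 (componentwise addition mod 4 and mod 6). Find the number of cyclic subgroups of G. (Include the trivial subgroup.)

Each element a generates a cyclic subgroup ⟨a⟩; distinct elements may generate the same one (a cyclic group of order d has φ(d) generators).
Cyclic subgroups by order — order 1: 1; order 2: 3; order 3: 1; order 4: 2; order 6: 3; order 12: 2.
Total: 12.

12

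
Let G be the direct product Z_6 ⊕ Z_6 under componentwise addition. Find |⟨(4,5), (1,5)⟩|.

|⟨(4,5)⟩| = 6 and |⟨(1,5)⟩| = 6, so |H| is a multiple of lcm(6, 6) = 6 and divides |G| = 36.
Closing under the operation: H = {(0,0), (0,3), (1,2), (1,5), (2,1), (2,4), (3,0), (3,3), (4,2), (4,5), (5,1), (5,4)}, so |H| = 12.

12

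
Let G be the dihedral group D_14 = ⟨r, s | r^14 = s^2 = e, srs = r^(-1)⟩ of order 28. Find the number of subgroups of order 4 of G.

7

|G| = 28 and 4 | 28, so subgroups of order 4 are possible by Lagrange.
The subgroups of order 4 are: {e, r^7, r^3s, r^10s}; {e, r^7, r^4s, r^11s}; {e, r^7, r^5s, r^12s}; {e, r^7, r^6s, r^13s}; … (7 in all).
So G has 7 subgroups of order 4.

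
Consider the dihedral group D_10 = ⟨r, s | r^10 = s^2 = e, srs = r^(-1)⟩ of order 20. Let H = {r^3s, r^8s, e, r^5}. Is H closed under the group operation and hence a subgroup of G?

|H| = 4 divides |G| = 20, consistent with Lagrange.
H contains the identity, every element's inverse is in H, and H is closed under ·: it is a subgroup.

Yes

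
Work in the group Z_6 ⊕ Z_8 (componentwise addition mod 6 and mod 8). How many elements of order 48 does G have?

An element (a,b) has order lcm(ord(a), ord(b)); count pairs with lcm equal to 48.
Enumerating gives 0 such elements.

0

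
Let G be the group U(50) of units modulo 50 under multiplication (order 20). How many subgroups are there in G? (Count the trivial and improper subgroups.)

6

|G| = 20, so by Lagrange every subgroup order divides 20. Divisors: 1, 2, 4, 5, 10, 20.
Subgroups by order — order 1: 1; order 2: 1; order 4: 1; order 5: 1; order 10: 1; order 20: 1.
Total: 1 + 1 + 1 + 1 + 1 + 1 = 6.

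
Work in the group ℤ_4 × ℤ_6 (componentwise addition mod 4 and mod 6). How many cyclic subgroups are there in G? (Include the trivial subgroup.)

12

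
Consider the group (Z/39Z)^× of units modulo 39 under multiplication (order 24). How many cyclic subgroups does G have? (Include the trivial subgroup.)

12

Each element a generates a cyclic subgroup ⟨a⟩; distinct elements may generate the same one (a cyclic group of order d has φ(d) generators).
Cyclic subgroups by order — order 1: 1; order 2: 3; order 3: 1; order 4: 2; order 6: 3; order 12: 2.
Total: 12.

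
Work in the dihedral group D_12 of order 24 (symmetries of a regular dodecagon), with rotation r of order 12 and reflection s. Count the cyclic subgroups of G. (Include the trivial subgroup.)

18

Each element a generates a cyclic subgroup ⟨a⟩; distinct elements may generate the same one (a cyclic group of order d has φ(d) generators).
Cyclic subgroups by order — order 1: 1; order 2: 13; order 3: 1; order 4: 1; order 6: 1; order 12: 1.
Total: 18.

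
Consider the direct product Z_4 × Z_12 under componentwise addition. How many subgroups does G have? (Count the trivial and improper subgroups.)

|G| = 48, so by Lagrange every subgroup order divides 48. Divisors: 1, 2, 3, 4, 6, 8, 12, 16, 24, 48.
Subgroups by order — order 1: 1; order 2: 3; order 3: 1; order 4: 7; order 6: 3; order 8: 3; order 12: 7; order 16: 1; order 24: 3; order 48: 1.
Total: 1 + 3 + 1 + 7 + 3 + 3 + 7 + 1 + 3 + 1 = 30.

30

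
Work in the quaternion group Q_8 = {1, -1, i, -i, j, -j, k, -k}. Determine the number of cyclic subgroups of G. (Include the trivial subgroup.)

5

Group the elements of G by the cyclic subgroup they generate; each cyclic subgroup of order d accounts for φ(d) elements.
Cyclic subgroups by order — order 1: 1; order 2: 1; order 4: 3.
Total: 5.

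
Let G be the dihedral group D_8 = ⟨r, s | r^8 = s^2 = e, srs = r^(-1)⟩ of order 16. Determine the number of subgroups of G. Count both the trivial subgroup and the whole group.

|G| = 16, so by Lagrange every subgroup order divides 16. Divisors: 1, 2, 4, 8, 16.
Subgroups by order — order 1: 1; order 2: 9; order 4: 5; order 8: 3; order 16: 1.
Total: 1 + 9 + 5 + 3 + 1 = 19.

19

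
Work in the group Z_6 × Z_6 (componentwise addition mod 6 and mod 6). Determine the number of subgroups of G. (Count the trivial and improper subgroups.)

30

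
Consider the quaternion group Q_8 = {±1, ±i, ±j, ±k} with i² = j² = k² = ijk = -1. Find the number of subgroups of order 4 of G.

3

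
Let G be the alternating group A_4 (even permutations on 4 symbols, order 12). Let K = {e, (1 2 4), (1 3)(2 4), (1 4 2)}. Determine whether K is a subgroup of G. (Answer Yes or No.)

No

Closure fails: (1 2 4) ∘ (1 3)(2 4) = (1 3 2) ∉ K. So K is not a subgroup.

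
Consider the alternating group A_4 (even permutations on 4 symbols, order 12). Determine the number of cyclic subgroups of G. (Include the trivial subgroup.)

Group the elements of G by the cyclic subgroup they generate; each cyclic subgroup of order d accounts for φ(d) elements.
Cyclic subgroups by order — order 1: 1; order 2: 3; order 3: 4.
Total: 8.

8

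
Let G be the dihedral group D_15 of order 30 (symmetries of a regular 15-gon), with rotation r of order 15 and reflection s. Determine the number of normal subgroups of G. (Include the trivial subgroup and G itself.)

5

G has 28 subgroups. Checking conjugation-invariance by order — order 1: 1/1 normal; order 2: 0/15 normal; order 3: 1/1 normal; order 5: 1/1 normal; order 6: 0/5 normal; order 10: 0/3 normal; order 15: 1/1 normal; order 30: 1/1 normal.
Total normal subgroups: 5.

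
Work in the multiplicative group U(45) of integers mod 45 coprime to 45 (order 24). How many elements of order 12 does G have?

The elements of order 12 are: 2, 7, 13, 22, 23, 32, 38, 43.
That's 8.

8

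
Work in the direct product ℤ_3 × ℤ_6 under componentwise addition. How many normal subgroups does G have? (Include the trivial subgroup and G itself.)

12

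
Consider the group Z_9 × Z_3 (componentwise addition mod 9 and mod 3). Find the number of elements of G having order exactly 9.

18

An element (a,b) has order lcm(ord(a), ord(b)); count pairs with lcm equal to 9.
Enumerating gives 18 such elements.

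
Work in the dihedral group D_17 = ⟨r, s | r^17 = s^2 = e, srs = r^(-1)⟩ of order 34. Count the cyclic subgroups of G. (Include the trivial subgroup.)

A cyclic subgroup of order d is generated by each of its φ(d) elements of order d, so the cyclic subgroups of order d number (#elements of order d)/φ(d).
Cyclic subgroups by order — order 1: 1; order 2: 17; order 17: 1.
Total: 19.

19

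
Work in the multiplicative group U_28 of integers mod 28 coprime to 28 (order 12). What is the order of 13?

Compute successive powers of 13 mod 28: 13, 1; 13^2 ≡ 1 (mod 28).
So |⟨13⟩| = 2.

2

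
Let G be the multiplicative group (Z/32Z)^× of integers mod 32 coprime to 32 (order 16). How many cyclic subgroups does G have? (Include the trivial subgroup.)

A cyclic subgroup of order d is generated by each of its φ(d) elements of order d, so the cyclic subgroups of order d number (#elements of order d)/φ(d).
Cyclic subgroups by order — order 1: 1; order 2: 3; order 4: 2; order 8: 2.
Total: 8.

8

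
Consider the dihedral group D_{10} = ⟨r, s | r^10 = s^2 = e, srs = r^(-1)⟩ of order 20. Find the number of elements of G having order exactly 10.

4

The elements of order 10 are: r, r^3, r^7, r^9.
That's 4.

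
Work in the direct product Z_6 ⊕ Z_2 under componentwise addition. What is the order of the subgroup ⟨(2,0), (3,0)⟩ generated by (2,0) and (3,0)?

|⟨(2,0)⟩| = 3 and |⟨(3,0)⟩| = 2, so |H| is a multiple of lcm(3, 2) = 6 and divides |G| = 12.
Closing under the operation: H = {(0,0), (1,0), (2,0), (3,0), (4,0), (5,0)}, so |H| = 6.

6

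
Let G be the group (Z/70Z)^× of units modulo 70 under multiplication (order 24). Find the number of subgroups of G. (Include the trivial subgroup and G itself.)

|G| = 24, so by Lagrange every subgroup order divides 24. Divisors: 1, 2, 3, 4, 6, 8, 12, 24.
Subgroups by order — order 1: 1; order 2: 3; order 3: 1; order 4: 3; order 6: 3; order 8: 1; order 12: 3; order 24: 1.
Total: 1 + 3 + 1 + 3 + 3 + 1 + 3 + 1 = 16.

16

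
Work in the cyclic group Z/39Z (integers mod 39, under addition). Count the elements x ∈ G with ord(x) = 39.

24

In a cyclic group of order 39, the number of elements of order d (for d | 39) is φ(d).
φ(39) = 24.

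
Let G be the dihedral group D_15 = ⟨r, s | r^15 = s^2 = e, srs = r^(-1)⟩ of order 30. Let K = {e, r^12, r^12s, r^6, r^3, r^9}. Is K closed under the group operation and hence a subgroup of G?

Closure fails: r^9 · r^12s = r^6s ∉ K. So K is not a subgroup.

No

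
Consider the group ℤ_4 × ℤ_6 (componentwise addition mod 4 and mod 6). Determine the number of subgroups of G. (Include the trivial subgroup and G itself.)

|G| = 24, so by Lagrange every subgroup order divides 24. Divisors: 1, 2, 3, 4, 6, 8, 12, 24.
Subgroups by order — order 1: 1; order 2: 3; order 3: 1; order 4: 3; order 6: 3; order 8: 1; order 12: 3; order 24: 1.
Total: 1 + 3 + 1 + 3 + 3 + 1 + 3 + 1 = 16.

16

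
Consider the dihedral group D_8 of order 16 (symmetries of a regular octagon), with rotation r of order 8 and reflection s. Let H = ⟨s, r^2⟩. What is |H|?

8

|⟨s⟩| = 2 and |⟨r^2⟩| = 4, so |H| is a multiple of lcm(2, 4) = 4 and divides |G| = 16.
Closing under the operation: H = {e, r^2, r^4, r^6, s, r^2s, r^4s, r^6s}, so |H| = 8.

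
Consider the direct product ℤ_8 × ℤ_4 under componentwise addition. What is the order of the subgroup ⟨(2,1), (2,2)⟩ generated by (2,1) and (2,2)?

|⟨(2,1)⟩| = 4 and |⟨(2,2)⟩| = 4, so |H| is a multiple of lcm(4, 4) = 4 and divides |G| = 32.
Closing under the operation: H = {(0,0), (0,1), (0,2), (0,3), (2,0), (2,1), (2,2), (2,3), (4,0), (4,1), (4,2), (4,3), (6,0), (6,1), (6,2), (6,3)}, so |H| = 16.

16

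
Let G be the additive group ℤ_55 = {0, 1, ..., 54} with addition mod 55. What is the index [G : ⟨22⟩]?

11

|⟨22⟩| = 5 and |G| = 55.
By Lagrange, [G : H] = |G|/|H| = 55/5 = 11.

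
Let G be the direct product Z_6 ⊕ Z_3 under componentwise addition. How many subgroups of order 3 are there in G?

|G| = 18 and 3 | 18, so subgroups of order 3 are possible by Lagrange.
The subgroups of order 3 are: {(0,0), (0,1), (0,2)}; {(0,0), (2,0), (4,0)}; {(0,0), (2,1), (4,2)}; {(0,0), (2,2), (4,1)}.
So G has 4 subgroups of order 3.

4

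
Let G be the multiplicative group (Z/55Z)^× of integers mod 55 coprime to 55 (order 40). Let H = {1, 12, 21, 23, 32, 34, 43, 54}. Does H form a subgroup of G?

Yes

|H| = 8 divides |G| = 40, consistent with Lagrange.
H contains the identity, every element's inverse is in H, and H is closed under ·: it is a subgroup.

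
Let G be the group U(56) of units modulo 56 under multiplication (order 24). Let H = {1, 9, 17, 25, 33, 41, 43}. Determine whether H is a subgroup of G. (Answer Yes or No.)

No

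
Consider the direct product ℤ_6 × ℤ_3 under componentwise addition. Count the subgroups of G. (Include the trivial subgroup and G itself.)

12

|G| = 18, so by Lagrange every subgroup order divides 18. Divisors: 1, 2, 3, 6, 9, 18.
Subgroups by order — order 1: 1; order 2: 1; order 3: 4; order 6: 4; order 9: 1; order 18: 1.
Total: 1 + 1 + 4 + 4 + 1 + 1 = 12.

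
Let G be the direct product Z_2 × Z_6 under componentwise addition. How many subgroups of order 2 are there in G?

|G| = 12 and 2 | 12, so subgroups of order 2 are possible by Lagrange.
The subgroups of order 2 are: {(0,0), (0,3)}; {(0,0), (1,0)}; {(0,0), (1,3)}.
So G has 3 subgroups of order 2.

3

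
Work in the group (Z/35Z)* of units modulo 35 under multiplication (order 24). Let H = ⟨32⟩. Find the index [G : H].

|⟨32⟩| = 12 and |G| = 24.
By Lagrange, [G : H] = |G|/|H| = 24/12 = 2.

2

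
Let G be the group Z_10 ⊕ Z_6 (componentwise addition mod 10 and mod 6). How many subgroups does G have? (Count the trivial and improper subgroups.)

20

|G| = 60, so by Lagrange every subgroup order divides 60. Divisors: 1, 2, 3, 4, 5, 6, 10, 12, 15, 20, 30, 60.
Subgroups by order — order 1: 1; order 2: 3; order 3: 1; order 4: 1; order 5: 1; order 6: 3; order 10: 3; order 12: 1; order 15: 1; order 20: 1; order 30: 3; order 60: 1.
Total: 1 + 3 + 1 + 1 + 1 + 3 + 3 + 1 + 1 + 1 + 3 + 1 = 20.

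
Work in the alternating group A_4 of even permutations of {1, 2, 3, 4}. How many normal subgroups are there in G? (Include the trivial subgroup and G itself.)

3

G has 10 subgroups. Checking conjugation-invariance by order — order 1: 1/1 normal; order 2: 0/3 normal; order 3: 0/4 normal; order 4: 1/1 normal; order 12: 1/1 normal.
Total normal subgroups: 3.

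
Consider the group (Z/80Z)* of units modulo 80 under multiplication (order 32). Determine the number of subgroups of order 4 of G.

19

|G| = 32 and 4 | 32, so subgroups of order 4 are possible by Lagrange.
The subgroups of order 4 are: {1, 11, 41, 51}; {1, 9, 13, 37}; {1, 17, 33, 49}; {1, 19, 41, 59}; … (19 in all).
So G has 19 subgroups of order 4.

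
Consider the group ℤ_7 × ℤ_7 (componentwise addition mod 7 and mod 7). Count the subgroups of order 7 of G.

|G| = 49 and 7 | 49, so subgroups of order 7 are possible by Lagrange.
The subgroups of order 7 are: {(0,0), (0,1), (0,2), (0,3), (0,4), (0,5), (0,6)}; {(0,0), (1,0), (2,0), (3,0), (4,0), (5,0), (6,0)}; {(0,0), (1,1), (2,2), (3,3), (4,4), (5,5), (6,6)}; {(0,0), (1,2), (2,4), (3,6), (4,1), (5,3), (6,5)}; … (8 in all).
So G has 8 subgroups of order 7.

8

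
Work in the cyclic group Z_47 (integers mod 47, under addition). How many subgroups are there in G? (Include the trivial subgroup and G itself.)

A cyclic group of order 47 has exactly one subgroup for each divisor of 47.
Divisors of 47: 1, 47.
So Z_47 has 2 subgroups.

2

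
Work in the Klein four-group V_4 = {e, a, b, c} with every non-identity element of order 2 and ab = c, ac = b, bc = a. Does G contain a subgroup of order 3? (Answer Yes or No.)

No

3 does not divide |G| = 4, so by Lagrange no subgroup of order 3 exists.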